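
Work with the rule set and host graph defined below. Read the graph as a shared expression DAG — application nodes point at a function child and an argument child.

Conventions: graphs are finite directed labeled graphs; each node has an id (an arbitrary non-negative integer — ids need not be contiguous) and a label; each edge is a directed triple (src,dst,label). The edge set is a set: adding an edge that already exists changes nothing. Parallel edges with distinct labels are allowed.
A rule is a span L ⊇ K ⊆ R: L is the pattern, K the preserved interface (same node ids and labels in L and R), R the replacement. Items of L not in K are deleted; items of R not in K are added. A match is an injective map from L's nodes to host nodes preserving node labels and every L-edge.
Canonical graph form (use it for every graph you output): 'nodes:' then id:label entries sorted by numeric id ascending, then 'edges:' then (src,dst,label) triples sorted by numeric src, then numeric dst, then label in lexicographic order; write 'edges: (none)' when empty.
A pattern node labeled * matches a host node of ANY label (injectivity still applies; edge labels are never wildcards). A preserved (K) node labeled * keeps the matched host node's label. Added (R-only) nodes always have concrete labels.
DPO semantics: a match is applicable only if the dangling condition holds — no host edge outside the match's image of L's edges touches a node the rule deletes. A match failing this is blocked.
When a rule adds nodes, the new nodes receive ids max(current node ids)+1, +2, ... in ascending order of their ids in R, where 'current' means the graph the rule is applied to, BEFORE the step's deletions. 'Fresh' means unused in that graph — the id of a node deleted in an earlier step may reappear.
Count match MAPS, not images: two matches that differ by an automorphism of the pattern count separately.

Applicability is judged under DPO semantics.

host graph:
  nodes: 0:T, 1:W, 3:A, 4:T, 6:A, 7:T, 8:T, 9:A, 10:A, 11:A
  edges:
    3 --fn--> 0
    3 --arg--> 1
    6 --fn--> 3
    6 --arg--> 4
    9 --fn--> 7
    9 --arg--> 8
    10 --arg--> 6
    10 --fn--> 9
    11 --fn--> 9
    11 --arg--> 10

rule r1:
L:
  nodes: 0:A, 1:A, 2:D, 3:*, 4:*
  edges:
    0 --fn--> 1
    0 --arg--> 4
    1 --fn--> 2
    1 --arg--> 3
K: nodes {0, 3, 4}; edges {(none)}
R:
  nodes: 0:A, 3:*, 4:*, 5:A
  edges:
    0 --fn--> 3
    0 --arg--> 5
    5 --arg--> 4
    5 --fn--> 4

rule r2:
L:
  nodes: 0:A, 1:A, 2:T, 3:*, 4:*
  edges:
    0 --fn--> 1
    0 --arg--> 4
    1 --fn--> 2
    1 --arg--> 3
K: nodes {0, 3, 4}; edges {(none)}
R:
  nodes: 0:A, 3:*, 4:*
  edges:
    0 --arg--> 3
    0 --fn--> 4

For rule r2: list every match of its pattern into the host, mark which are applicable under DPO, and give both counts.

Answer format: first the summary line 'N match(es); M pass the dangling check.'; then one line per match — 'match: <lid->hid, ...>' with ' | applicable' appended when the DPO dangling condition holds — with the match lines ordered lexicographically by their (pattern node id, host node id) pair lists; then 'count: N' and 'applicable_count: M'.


3 match(es); 1 pass the dangling check.
match: 0->6, 1->3, 2->0, 3->1, 4->4 | applicable
match: 0->10, 1->9, 2->7, 3->8, 4->6
match: 0->11, 1->9, 2->7, 3->8, 4->10
count: 3
applicable_count: 1


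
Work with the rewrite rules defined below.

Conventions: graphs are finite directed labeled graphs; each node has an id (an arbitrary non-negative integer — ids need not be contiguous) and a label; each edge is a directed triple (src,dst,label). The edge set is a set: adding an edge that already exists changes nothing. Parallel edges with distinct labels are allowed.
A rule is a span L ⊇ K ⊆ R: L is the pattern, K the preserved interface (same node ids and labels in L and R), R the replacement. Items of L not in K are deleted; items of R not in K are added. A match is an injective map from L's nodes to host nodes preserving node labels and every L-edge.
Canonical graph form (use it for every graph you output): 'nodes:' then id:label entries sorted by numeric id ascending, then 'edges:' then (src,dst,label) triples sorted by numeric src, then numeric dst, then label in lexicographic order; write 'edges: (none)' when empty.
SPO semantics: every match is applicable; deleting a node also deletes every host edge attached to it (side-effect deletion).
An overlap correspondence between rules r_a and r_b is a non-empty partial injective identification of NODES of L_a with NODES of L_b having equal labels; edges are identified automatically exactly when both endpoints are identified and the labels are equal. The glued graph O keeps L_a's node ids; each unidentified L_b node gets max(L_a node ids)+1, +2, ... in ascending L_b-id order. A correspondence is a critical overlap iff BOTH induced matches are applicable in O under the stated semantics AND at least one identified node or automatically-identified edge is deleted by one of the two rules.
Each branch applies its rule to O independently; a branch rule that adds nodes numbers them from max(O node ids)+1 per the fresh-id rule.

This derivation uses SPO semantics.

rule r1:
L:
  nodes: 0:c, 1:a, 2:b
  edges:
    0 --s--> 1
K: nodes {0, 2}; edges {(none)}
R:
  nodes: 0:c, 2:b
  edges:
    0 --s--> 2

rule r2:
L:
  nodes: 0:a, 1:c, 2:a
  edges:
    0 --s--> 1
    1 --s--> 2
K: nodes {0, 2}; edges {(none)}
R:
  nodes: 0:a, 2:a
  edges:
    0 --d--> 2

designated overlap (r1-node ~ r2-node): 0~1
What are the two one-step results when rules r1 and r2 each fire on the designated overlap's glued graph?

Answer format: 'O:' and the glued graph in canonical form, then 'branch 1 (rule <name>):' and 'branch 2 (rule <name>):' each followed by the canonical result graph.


O:
nodes: 0:c, 1:a, 2:b, 3:a, 4:a
edges: (0,1,s); (0,4,s); (3,0,s)
branch 1 (rule r1):
nodes: 0:c, 2:b, 3:a, 4:a
edges: (0,2,s); (0,4,s); (3,0,s)
branch 2 (rule r2):
nodes: 1:a, 2:b, 3:a, 4:a
edges: (3,4,d)


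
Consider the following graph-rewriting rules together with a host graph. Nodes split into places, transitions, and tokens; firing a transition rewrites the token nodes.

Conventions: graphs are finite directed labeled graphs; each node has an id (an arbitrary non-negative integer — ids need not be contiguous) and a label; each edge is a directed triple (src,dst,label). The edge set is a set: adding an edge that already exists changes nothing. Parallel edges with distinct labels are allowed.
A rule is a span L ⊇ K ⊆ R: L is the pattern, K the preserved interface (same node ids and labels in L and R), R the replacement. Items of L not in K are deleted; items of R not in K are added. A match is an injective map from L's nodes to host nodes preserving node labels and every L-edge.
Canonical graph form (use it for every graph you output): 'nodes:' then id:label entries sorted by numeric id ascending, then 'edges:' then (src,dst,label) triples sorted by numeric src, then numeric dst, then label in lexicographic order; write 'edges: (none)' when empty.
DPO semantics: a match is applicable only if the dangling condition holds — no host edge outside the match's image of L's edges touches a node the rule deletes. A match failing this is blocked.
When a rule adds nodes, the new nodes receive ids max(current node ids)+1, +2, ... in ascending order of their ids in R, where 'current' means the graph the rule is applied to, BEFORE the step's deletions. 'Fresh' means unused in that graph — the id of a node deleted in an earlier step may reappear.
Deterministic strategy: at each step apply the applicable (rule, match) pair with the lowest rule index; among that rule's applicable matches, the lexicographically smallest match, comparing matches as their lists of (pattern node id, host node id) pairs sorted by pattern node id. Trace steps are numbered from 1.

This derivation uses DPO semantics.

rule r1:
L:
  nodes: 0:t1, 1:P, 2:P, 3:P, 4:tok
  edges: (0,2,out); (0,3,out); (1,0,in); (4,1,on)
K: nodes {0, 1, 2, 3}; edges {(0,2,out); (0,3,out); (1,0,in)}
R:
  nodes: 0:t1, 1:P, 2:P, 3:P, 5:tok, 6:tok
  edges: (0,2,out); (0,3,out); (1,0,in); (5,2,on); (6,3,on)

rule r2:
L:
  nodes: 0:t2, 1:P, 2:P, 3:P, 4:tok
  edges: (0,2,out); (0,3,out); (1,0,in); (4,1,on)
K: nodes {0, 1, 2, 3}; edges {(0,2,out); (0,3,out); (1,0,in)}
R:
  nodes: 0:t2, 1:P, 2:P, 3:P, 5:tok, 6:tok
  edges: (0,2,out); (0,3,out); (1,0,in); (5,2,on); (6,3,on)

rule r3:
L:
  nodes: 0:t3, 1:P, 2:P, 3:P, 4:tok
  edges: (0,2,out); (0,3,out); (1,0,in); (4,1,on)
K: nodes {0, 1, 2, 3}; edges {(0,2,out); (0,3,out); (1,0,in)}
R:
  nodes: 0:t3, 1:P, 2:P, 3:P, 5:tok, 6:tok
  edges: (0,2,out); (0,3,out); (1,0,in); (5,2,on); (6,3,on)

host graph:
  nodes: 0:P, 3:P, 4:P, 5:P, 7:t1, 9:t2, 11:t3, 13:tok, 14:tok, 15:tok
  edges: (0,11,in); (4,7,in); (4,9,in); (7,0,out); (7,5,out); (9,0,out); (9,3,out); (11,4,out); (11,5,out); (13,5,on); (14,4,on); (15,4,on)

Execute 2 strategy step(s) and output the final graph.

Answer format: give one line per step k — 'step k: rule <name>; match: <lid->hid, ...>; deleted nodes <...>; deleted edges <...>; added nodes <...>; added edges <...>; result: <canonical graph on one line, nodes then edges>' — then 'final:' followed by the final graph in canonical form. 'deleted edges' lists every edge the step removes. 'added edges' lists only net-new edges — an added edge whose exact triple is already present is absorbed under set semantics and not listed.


step 1: rule r1; match: 0->7, 1->4, 2->0, 3->5, 4->14; deleted nodes 14; deleted edges (14,4,on); added nodes 16, 17; added edges (16,0,on); (17,5,on); result: nodes: 0:P, 3:P, 4:P, 5:P, 7:t1, 9:t2, 11:t3, 13:tok, 15:tok, 16:tok, 17:tok edges: (0,11,in); (4,7,in); (4,9,in); (7,0,out); (7,5,out); (9,0,out); (9,3,out); (11,4,out); (11,5,out); (13,5,on); (15,4,on); (16,0,on); (17,5,on)
step 2: rule r1; match: 0->7, 1->4, 2->0, 3->5, 4->15; deleted nodes 15; deleted edges (15,4,on); added nodes 18, 19; added edges (18,0,on); (19,5,on); result: nodes: 0:P, 3:P, 4:P, 5:P, 7:t1, 9:t2, 11:t3, 13:tok, 16:tok, 17:tok, 18:tok, 19:tok edges: (0,11,in); (4,7,in); (4,9,in); (7,0,out); (7,5,out); (9,0,out); (9,3,out); (11,4,out); (11,5,out); (13,5,on); (16,0,on); (17,5,on); (18,0,on); (19,5,on)
final:
nodes: 0:P, 3:P, 4:P, 5:P, 7:t1, 9:t2, 11:t3, 13:tok, 16:tok, 17:tok, 18:tok, 19:tok
edges: (0,11,in); (4,7,in); (4,9,in); (7,0,out); (7,5,out); (9,0,out); (9,3,out); (11,4,out); (11,5,out); (13,5,on); (16,0,on); (17,5,on); (18,0,on); (19,5,on)


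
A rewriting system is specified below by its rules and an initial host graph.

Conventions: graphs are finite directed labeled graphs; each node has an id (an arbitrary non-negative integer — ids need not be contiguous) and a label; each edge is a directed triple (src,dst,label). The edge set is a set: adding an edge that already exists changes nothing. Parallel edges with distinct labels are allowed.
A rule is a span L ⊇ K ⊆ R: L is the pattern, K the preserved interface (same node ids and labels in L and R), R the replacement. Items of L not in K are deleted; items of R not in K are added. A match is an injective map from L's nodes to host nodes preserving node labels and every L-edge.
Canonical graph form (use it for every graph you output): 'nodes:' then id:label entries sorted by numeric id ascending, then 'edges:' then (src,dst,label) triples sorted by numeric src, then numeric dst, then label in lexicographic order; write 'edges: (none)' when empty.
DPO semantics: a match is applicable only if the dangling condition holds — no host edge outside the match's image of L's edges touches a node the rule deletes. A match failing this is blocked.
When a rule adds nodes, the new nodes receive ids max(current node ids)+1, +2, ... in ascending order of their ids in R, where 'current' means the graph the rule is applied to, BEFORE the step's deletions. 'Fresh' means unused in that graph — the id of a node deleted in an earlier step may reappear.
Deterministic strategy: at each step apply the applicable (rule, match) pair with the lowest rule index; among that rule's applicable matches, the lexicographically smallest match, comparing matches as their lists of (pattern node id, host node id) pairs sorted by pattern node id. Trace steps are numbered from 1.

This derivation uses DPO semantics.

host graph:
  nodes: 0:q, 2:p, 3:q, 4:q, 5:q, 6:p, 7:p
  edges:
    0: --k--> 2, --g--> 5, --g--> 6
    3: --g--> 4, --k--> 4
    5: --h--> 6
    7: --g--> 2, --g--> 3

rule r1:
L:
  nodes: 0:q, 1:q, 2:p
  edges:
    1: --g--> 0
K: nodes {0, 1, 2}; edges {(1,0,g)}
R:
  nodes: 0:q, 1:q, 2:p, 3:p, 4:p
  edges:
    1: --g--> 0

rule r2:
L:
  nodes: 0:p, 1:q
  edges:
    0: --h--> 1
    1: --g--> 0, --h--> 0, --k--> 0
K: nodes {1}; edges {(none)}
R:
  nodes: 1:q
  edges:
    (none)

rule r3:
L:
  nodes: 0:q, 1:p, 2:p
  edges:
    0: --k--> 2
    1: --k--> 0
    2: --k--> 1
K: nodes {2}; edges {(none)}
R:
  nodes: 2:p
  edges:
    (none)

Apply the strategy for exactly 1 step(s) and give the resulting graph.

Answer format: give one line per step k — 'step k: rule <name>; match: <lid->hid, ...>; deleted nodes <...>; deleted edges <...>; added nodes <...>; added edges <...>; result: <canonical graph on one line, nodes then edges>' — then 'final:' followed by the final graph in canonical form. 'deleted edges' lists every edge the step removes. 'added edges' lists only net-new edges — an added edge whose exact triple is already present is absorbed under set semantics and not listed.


step 1: rule r1; match: 0->4, 1->3, 2->2; deleted nodes (none); deleted edges (none); added nodes 8, 9; added edges (none); result: nodes: 0:q, 2:p, 3:q, 4:q, 5:q, 6:p, 7:p, 8:p, 9:p edges: (0,2,k); (0,5,g); (0,6,g); (3,4,g); (3,4,k); (5,6,h); (7,2,g); (7,3,g)
final:
nodes: 0:q, 2:p, 3:q, 4:q, 5:q, 6:p, 7:p, 8:p, 9:p
edges: (0,2,k); (0,5,g); (0,6,g); (3,4,g); (3,4,k); (5,6,h); (7,2,g); (7,3,g)


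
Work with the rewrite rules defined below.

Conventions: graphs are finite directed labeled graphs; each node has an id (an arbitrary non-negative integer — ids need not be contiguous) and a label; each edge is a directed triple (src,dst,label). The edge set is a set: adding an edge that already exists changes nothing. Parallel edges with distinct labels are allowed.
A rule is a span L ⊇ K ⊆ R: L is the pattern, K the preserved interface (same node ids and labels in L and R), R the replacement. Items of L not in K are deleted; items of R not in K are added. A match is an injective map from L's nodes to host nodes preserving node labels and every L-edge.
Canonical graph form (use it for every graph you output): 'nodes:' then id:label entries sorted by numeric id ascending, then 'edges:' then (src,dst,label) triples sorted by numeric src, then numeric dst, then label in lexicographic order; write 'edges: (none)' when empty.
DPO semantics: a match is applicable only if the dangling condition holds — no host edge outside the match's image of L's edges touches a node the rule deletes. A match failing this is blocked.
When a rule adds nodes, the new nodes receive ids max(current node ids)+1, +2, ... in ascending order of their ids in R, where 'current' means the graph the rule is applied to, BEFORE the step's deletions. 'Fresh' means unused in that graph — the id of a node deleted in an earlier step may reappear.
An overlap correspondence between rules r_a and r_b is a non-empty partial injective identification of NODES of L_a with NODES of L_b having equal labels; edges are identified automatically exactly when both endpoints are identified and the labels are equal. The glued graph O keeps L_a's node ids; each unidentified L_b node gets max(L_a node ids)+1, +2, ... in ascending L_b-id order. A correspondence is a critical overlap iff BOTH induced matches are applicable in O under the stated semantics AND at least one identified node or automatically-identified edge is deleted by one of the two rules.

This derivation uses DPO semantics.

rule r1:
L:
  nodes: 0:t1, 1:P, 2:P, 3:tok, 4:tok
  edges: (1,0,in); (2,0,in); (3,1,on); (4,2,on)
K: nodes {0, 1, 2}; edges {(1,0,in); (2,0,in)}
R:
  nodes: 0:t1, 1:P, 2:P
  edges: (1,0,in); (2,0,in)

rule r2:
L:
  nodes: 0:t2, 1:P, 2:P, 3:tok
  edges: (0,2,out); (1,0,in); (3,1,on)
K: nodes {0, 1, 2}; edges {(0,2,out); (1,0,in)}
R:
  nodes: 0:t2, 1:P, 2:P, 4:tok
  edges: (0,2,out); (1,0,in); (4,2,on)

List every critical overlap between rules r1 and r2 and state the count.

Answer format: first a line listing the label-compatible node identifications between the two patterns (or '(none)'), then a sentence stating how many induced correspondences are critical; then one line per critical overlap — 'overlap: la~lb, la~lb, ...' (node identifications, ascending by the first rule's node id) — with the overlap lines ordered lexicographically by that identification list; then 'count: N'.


label-compatible node identifications between L(r1) and L(r2): 1~1, 1~2, 2~1, 2~2, 3~3, 4~3
4 of the induced correspondences are critical overlaps of r1 and r2.
overlap: 1~1, 2~2, 3~3
overlap: 1~1, 3~3
overlap: 1~2, 2~1, 4~3
overlap: 2~1, 4~3
count: 4


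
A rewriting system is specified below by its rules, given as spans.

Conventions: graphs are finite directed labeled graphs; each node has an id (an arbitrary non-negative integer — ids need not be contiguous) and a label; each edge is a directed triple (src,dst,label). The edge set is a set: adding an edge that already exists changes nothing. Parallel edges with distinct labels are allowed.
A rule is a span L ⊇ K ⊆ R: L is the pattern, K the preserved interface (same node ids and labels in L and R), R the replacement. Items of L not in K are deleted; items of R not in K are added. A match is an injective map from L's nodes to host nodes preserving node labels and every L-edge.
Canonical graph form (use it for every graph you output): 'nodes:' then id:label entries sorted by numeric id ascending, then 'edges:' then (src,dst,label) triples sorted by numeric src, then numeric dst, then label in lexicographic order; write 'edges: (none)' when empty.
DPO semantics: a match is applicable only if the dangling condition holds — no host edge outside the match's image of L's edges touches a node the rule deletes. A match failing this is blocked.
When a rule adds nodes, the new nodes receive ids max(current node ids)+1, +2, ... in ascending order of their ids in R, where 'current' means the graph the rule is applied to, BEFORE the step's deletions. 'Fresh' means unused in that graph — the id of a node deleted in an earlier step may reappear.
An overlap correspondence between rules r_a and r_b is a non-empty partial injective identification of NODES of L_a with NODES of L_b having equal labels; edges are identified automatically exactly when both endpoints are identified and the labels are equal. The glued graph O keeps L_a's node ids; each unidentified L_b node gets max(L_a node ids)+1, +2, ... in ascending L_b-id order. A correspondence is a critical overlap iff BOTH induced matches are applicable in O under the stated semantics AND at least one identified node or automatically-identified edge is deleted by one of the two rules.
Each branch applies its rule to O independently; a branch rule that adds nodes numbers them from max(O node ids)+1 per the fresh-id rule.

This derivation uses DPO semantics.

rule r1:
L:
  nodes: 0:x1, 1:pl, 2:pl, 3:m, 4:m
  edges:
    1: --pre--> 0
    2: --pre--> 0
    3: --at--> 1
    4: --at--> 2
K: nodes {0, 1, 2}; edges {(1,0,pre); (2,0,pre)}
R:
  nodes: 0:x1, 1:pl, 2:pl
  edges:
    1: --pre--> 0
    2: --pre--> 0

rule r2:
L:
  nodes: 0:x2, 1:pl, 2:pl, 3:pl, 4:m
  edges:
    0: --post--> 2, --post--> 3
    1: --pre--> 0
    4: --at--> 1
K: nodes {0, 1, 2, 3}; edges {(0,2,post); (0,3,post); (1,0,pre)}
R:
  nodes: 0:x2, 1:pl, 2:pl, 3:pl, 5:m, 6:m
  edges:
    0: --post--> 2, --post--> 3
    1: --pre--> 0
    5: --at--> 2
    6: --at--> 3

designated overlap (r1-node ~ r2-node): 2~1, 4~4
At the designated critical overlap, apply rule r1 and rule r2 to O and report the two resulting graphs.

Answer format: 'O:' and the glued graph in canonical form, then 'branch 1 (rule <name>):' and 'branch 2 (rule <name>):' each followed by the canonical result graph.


O:
nodes: 0:x1, 1:pl, 2:pl, 3:m, 4:m, 5:x2, 6:pl, 7:pl
edges: (1,0,pre); (2,0,pre); (2,5,pre); (3,1,at); (4,2,at); (5,6,post); (5,7,post)
branch 1 (rule r1):
nodes: 0:x1, 1:pl, 2:pl, 5:x2, 6:pl, 7:pl
edges: (1,0,pre); (2,0,pre); (2,5,pre); (5,6,post); (5,7,post)
branch 2 (rule r2):
nodes: 0:x1, 1:pl, 2:pl, 3:m, 5:x2, 6:pl, 7:pl, 8:m, 9:m
edges: (1,0,pre); (2,0,pre); (2,5,pre); (3,1,at); (5,6,post); (5,7,post); (8,6,at); (9,7,at)


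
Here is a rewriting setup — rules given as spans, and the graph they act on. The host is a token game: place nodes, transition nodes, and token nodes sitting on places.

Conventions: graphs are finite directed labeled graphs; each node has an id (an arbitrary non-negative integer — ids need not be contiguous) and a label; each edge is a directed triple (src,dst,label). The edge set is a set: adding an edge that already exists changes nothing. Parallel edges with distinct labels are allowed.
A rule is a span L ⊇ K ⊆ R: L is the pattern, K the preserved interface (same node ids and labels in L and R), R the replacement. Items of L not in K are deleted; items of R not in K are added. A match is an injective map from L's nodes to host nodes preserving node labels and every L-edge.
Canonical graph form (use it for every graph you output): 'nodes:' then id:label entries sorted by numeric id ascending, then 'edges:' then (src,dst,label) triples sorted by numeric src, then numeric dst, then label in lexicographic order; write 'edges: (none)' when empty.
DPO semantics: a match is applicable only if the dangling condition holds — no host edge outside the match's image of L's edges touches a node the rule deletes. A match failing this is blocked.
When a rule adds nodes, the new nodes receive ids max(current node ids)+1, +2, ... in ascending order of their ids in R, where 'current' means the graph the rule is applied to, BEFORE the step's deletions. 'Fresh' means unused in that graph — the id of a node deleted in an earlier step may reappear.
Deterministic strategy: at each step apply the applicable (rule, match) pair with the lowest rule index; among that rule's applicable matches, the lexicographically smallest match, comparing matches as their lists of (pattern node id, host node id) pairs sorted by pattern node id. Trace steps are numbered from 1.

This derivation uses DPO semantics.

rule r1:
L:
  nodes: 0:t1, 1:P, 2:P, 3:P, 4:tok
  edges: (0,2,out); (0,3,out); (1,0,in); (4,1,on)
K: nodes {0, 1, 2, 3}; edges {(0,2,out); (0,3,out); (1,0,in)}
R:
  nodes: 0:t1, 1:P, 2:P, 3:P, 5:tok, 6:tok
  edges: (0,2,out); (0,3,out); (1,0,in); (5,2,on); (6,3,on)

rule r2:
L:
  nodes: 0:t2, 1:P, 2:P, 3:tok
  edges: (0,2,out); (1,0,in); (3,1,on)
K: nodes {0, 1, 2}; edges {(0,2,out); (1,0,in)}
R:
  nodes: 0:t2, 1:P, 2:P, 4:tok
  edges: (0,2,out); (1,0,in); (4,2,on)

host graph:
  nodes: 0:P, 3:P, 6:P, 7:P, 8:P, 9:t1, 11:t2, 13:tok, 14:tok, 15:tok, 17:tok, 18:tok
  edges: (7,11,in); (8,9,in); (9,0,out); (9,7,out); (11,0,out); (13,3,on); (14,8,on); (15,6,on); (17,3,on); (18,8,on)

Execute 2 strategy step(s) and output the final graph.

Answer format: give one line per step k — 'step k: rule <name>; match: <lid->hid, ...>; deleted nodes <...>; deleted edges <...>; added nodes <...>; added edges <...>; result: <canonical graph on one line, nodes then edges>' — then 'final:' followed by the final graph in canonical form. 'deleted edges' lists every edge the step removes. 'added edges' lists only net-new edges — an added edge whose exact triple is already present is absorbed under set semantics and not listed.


step 1: rule r1; match: 0->9, 1->8, 2->0, 3->7, 4->14; deleted nodes 14; deleted edges (14,8,on); added nodes 19, 20; added edges (19,0,on); (20,7,on); result: nodes: 0:P, 3:P, 6:P, 7:P, 8:P, 9:t1, 11:t2, 13:tok, 15:tok, 17:tok, 18:tok, 19:tok, 20:tok edges: (7,11,in); (8,9,in); (9,0,out); (9,7,out); (11,0,out); (13,3,on); (15,6,on); (17,3,on); (18,8,on); (19,0,on); (20,7,on)
step 2: rule r1; match: 0->9, 1->8, 2->0, 3->7, 4->18; deleted nodes 18; deleted edges (18,8,on); added nodes 21, 22; added edges (21,0,on); (22,7,on); result: nodes: 0:P, 3:P, 6:P, 7:P, 8:P, 9:t1, 11:t2, 13:tok, 15:tok, 17:tok, 19:tok, 20:tok, 21:tok, 22:tok edges: (7,11,in); (8,9,in); (9,0,out); (9,7,out); (11,0,out); (13,3,on); (15,6,on); (17,3,on); (19,0,on); (20,7,on); (21,0,on); (22,7,on)
final:
nodes: 0:P, 3:P, 6:P, 7:P, 8:P, 9:t1, 11:t2, 13:tok, 15:tok, 17:tok, 19:tok, 20:tok, 21:tok, 22:tok
edges: (7,11,in); (8,9,in); (9,0,out); (9,7,out); (11,0,out); (13,3,on); (15,6,on); (17,3,on); (19,0,on); (20,7,on); (21,0,on); (22,7,on)


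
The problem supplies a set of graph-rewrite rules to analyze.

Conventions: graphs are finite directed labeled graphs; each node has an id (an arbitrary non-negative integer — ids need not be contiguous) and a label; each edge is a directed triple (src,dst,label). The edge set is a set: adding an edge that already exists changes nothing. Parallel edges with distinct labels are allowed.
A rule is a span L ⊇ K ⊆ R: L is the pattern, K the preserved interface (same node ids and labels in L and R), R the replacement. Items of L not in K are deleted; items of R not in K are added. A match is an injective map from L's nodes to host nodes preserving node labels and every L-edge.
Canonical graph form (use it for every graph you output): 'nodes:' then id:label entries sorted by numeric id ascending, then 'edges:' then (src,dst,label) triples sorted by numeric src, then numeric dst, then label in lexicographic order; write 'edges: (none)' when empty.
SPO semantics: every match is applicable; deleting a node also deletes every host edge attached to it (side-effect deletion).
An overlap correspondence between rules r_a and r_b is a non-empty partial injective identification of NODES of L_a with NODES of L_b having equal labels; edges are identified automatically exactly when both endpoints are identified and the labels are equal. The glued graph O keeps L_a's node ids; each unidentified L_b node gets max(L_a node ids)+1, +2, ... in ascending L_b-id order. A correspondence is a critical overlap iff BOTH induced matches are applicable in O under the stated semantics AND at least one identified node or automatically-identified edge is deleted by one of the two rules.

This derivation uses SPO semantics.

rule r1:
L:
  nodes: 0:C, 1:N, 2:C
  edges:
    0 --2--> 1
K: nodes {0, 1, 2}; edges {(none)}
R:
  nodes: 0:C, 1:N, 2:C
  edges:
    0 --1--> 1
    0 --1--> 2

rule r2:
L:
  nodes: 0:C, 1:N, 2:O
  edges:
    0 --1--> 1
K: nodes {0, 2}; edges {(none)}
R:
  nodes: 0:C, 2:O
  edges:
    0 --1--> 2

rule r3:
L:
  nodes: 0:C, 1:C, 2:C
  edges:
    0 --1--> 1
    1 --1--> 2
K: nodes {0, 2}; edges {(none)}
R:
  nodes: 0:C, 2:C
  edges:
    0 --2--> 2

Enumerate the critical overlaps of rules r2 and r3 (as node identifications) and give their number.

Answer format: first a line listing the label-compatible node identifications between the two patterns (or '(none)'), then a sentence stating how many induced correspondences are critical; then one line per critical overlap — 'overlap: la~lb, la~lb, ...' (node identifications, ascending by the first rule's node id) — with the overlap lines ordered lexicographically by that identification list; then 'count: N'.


label-compatible node identifications between L(r2) and L(r3): 0~0, 0~1, 0~2
1 of the induced correspondences is a critical overlap of r2 and r3.
overlap: 0~1
count: 1


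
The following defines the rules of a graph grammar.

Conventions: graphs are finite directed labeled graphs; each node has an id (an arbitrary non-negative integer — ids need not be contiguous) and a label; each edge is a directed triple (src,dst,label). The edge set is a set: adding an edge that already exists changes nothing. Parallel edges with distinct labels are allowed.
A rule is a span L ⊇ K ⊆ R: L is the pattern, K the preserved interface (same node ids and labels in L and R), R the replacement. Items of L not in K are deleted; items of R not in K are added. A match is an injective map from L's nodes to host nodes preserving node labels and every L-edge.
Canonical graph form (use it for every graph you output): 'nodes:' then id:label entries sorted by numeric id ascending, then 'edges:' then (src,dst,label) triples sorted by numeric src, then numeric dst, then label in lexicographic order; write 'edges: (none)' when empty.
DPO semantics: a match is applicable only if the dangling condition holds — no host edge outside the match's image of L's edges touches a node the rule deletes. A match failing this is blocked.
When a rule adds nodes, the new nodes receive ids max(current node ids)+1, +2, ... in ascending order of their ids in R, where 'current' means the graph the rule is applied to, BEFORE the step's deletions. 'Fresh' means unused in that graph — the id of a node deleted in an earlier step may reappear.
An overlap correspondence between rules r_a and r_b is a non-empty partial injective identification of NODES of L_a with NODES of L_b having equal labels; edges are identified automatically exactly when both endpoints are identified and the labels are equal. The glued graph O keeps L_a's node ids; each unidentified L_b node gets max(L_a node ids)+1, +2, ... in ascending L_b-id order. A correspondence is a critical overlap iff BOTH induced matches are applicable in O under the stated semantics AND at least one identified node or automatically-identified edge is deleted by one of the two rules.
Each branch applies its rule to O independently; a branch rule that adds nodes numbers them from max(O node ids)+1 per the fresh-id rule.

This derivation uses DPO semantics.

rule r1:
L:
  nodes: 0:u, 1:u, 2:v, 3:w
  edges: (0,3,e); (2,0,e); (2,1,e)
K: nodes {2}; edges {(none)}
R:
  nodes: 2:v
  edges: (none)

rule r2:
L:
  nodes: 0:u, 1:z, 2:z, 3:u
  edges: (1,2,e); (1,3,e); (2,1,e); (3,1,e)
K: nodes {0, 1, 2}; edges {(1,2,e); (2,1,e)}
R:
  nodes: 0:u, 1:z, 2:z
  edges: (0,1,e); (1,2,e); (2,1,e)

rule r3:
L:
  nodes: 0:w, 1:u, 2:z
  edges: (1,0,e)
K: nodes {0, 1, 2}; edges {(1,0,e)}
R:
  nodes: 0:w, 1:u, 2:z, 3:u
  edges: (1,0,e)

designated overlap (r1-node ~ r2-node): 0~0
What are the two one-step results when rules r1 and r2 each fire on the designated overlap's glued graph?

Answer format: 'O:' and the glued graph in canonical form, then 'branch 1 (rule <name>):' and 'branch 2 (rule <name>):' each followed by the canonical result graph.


O:
nodes: 0:u, 1:u, 2:v, 3:w, 4:z, 5:z, 6:u
edges: (0,3,e); (2,0,e); (2,1,e); (4,5,e); (4,6,e); (5,4,e); (6,4,e)
branch 1 (rule r1):
nodes: 2:v, 4:z, 5:z, 6:u
edges: (4,5,e); (4,6,e); (5,4,e); (6,4,e)
branch 2 (rule r2):
nodes: 0:u, 1:u, 2:v, 3:w, 4:z, 5:z
edges: (0,3,e); (0,4,e); (2,0,e); (2,1,e); (4,5,e); (5,4,e)


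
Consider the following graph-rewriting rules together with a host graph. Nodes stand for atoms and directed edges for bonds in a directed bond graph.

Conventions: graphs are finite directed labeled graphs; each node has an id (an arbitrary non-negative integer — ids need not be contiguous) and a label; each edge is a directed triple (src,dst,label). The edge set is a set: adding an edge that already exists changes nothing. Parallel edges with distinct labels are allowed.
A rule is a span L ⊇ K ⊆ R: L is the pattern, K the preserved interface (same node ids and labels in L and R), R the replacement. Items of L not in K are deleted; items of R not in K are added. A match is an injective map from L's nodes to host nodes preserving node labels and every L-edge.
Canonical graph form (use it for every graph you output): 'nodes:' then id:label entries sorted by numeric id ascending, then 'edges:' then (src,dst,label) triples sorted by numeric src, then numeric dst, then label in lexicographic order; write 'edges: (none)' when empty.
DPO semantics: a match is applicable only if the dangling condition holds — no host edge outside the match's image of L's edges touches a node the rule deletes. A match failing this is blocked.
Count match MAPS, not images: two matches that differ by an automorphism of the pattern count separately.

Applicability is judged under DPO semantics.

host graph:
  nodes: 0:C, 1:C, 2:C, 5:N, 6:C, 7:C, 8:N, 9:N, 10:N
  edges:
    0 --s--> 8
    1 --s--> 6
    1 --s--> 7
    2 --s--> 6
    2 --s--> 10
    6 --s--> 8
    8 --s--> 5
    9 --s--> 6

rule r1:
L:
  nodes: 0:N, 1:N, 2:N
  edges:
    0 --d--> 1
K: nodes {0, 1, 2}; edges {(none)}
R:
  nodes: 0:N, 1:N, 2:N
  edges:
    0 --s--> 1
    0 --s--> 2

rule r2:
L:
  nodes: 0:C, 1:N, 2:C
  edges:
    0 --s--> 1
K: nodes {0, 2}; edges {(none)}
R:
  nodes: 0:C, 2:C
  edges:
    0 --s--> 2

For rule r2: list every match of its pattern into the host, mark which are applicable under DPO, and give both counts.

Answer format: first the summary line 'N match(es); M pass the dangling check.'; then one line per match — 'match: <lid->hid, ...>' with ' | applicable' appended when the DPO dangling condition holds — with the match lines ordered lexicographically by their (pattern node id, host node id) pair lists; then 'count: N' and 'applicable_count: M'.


12 match(es); 4 pass the dangling check.
match: 0->0, 1->8, 2->1
match: 0->0, 1->8, 2->2
match: 0->0, 1->8, 2->6
match: 0->0, 1->8, 2->7
match: 0->2, 1->10, 2->0 | applicable
match: 0->2, 1->10, 2->1 | applicable
match: 0->2, 1->10, 2->6 | applicable
match: 0->2, 1->10, 2->7 | applicable
match: 0->6, 1->8, 2->0
match: 0->6, 1->8, 2->1
match: 0->6, 1->8, 2->2
match: 0->6, 1->8, 2->7
count: 12
applicable_count: 4


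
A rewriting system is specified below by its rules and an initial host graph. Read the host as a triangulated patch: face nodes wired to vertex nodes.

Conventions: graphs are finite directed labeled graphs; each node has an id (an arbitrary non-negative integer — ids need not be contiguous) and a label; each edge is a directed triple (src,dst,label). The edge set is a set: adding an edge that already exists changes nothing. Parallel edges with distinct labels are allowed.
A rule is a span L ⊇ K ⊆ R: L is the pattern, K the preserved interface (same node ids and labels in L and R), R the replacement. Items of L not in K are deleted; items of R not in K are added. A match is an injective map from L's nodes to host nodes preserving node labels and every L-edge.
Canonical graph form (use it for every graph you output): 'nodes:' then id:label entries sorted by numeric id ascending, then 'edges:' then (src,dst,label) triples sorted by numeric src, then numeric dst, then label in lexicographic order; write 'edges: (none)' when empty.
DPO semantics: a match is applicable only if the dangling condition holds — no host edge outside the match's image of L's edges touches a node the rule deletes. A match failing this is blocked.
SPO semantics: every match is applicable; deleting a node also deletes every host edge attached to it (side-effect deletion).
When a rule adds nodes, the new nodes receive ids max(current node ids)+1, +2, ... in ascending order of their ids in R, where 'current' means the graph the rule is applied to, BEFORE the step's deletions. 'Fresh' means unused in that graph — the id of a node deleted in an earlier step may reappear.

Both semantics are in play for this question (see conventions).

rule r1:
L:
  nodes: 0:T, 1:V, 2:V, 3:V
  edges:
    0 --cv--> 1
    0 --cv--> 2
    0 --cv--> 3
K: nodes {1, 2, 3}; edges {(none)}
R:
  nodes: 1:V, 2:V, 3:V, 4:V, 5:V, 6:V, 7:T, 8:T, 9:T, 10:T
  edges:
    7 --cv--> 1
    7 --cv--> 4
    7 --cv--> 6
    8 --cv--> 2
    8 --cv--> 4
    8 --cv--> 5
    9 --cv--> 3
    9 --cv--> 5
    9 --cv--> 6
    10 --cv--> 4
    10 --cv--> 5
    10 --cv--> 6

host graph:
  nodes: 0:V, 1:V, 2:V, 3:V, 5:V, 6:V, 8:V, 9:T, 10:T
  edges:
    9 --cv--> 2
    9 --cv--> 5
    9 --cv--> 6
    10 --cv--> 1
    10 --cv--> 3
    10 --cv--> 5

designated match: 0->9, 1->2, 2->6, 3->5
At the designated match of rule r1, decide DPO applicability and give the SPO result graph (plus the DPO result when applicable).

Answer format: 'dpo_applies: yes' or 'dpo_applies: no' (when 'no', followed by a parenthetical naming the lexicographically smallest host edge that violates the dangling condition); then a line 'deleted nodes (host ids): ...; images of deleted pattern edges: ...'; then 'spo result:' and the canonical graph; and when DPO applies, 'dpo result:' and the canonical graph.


dpo_applies: yes
deleted nodes (host ids): 9; images of deleted pattern edges: (9,2,cv); (9,5,cv); (9,6,cv)
spo result:
nodes: 0:V, 1:V, 2:V, 3:V, 5:V, 6:V, 8:V, 10:T, 11:V, 12:V, 13:V, 14:T, 15:T, 16:T, 17:T
edges: (10,1,cv); (10,3,cv); (10,5,cv); (14,2,cv); (14,11,cv); (14,13,cv); (15,6,cv); (15,11,cv); (15,12,cv); (16,5,cv); (16,12,cv); (16,13,cv); (17,11,cv); (17,12,cv); (17,13,cv)
dpo result:
nodes: 0:V, 1:V, 2:V, 3:V, 5:V, 6:V, 8:V, 10:T, 11:V, 12:V, 13:V, 14:T, 15:T, 16:T, 17:T
edges: (10,1,cv); (10,3,cv); (10,5,cv); (14,2,cv); (14,11,cv); (14,13,cv); (15,6,cv); (15,11,cv); (15,12,cv); (16,5,cv); (16,12,cv); (16,13,cv); (17,11,cv); (17,12,cv); (17,13,cv)


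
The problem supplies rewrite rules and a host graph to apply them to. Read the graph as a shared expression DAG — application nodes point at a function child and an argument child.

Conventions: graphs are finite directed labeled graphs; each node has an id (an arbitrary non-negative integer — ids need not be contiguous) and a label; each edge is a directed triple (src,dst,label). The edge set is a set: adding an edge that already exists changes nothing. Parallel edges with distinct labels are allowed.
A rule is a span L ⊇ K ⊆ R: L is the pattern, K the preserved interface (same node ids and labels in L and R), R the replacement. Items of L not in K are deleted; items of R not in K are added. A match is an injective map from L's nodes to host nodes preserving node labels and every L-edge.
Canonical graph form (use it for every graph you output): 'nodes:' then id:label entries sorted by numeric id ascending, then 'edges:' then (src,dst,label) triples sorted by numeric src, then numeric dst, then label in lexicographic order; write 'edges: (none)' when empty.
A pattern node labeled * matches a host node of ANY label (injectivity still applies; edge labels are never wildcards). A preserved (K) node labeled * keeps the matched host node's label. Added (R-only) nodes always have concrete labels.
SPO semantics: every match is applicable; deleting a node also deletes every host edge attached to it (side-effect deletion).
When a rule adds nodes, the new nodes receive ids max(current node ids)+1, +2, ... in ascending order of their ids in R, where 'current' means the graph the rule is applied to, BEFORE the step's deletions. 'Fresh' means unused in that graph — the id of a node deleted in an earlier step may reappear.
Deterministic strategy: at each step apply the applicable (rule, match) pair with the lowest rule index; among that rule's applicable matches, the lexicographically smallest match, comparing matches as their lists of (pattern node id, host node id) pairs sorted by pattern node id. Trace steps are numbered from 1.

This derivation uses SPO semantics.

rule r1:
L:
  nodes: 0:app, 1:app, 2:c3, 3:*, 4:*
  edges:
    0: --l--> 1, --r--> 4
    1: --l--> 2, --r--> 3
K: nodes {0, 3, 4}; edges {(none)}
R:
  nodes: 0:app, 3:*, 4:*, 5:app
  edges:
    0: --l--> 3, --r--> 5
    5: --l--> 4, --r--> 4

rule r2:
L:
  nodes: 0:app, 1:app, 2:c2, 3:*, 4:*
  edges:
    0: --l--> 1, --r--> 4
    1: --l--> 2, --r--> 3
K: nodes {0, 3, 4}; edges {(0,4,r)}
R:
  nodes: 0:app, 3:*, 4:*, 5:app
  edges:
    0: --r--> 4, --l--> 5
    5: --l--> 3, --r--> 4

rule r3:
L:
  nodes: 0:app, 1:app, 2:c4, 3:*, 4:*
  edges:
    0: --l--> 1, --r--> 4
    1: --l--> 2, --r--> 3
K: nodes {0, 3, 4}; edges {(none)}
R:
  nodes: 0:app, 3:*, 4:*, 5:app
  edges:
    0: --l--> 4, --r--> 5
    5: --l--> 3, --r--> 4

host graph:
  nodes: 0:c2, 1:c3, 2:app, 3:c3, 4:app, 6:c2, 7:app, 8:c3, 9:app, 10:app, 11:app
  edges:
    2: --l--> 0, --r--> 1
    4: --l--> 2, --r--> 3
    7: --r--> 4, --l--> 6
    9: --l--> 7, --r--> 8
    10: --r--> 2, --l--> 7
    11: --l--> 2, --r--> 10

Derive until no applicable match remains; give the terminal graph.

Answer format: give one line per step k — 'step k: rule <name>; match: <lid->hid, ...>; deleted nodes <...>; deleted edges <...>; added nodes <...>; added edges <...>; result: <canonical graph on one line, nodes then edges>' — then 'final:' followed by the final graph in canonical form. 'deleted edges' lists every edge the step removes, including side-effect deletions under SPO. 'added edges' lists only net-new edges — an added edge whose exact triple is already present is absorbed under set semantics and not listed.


step 1: rule r2; match: 0->4, 1->2, 2->0, 3->1, 4->3; deleted nodes 0, 2; deleted edges (2,0,l); (2,1,r); (4,2,l); (10,2,r); (11,2,l); added nodes 12; added edges (4,12,l); (12,1,l); (12,3,r); result: nodes: 1:c3, 3:c3, 4:app, 6:c2, 7:app, 8:c3, 9:app, 10:app, 11:app, 12:app edges: (4,3,r); (4,12,l); (7,4,r); (7,6,l); (9,7,l); (9,8,r); (10,7,l); (11,10,r); (12,1,l); (12,3,r)
step 2: rule r2; match: 0->9, 1->7, 2->6, 3->4, 4->8; deleted nodes 6, 7; deleted edges (7,4,r); (7,6,l); (9,7,l); (10,7,l); added nodes 13; added edges (9,13,l); (13,4,l); (13,8,r); result: nodes: 1:c3, 3:c3, 4:app, 8:c3, 9:app, 10:app, 11:app, 12:app, 13:app edges: (4,3,r); (4,12,l); (9,8,r); (9,13,l); (11,10,r); (12,1,l); (12,3,r); (13,4,l); (13,8,r)
final:
nodes: 1:c3, 3:c3, 4:app, 8:c3, 9:app, 10:app, 11:app, 12:app, 13:app
edges: (4,3,r); (4,12,l); (9,8,r); (9,13,l); (11,10,r); (12,1,l); (12,3,r); (13,4,l); (13,8,r)
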